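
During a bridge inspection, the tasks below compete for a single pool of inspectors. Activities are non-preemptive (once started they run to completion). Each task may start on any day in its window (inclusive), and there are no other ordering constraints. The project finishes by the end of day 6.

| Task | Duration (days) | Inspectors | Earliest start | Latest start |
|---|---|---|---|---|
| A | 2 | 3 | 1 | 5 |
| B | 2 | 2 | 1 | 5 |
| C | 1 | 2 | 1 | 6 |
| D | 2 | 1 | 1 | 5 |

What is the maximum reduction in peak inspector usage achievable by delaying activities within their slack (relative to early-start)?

Early-start peak: d1:8  d2:6  d3:0  d4:0  d5:0  d6:0 ⇒ 8.
Leveled (A@1, B@3, C@5, D@3): d1:3  d2:3  d3:3  d4:3  d5:2  d6:0 ⇒ 3.
Reduction 8 − 3 = 5.

5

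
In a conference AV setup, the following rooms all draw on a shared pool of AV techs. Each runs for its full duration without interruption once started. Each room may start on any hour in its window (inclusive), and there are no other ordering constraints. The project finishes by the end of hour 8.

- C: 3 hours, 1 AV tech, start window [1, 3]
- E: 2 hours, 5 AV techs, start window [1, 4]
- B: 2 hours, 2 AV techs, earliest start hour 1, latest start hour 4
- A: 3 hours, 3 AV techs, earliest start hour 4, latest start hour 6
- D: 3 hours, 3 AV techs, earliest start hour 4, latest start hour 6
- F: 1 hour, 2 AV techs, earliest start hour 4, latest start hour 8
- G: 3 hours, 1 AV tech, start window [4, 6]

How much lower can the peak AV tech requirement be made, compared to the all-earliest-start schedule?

Early-start peak: h1:8  h2:8  h3:1  h4:9  h5:7  h6:7  h7:0  h8:0 ⇒ 9.
Leveled (C@1, E@1, B@3, A@4, D@5, F@4, G@5): h1:6  h2:6  h3:3  h4:7  h5:7  h6:7  h7:4  h8:0 ⇒ 7.
Reduction 9 − 7 = 2.

2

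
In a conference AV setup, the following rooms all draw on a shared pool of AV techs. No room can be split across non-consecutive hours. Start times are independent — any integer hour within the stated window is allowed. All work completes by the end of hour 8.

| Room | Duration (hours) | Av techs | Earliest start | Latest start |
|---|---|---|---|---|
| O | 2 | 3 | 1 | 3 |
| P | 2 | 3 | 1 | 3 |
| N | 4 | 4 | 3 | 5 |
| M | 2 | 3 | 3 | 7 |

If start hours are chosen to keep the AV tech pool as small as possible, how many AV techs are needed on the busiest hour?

6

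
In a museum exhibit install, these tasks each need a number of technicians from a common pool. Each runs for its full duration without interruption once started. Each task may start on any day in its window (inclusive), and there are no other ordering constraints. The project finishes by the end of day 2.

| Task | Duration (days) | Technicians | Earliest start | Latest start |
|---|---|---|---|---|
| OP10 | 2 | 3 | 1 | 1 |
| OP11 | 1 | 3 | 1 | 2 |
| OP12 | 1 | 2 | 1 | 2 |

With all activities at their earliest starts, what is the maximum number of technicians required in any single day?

Early-start schedule: OP10@1, OP11@1, OP12@1.
Load per day: day 1: 8, day 2: 3.
Peak is 8.

8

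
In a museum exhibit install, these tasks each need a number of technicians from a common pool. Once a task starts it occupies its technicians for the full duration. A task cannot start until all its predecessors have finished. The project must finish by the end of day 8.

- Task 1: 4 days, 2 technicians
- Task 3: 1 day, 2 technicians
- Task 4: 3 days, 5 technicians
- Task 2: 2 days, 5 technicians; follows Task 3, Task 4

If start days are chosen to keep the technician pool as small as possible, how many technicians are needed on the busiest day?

Early-start (Task 1@1, Task 3@1, Task 4@1, Task 2@4) gives peak 9: d1:9  d2:7  d3:7  d4:7  d5:5  d6:0  d7:0  d8:0.
Shift Task 4→2, Task 2→5.
Schedule Task 1@1, Task 3@1, Task 4@2, Task 2@5: d1:4  d2:7  d3:7  d4:7  d5:5  d6:5  d7:0  d8:0 — peak 7.

7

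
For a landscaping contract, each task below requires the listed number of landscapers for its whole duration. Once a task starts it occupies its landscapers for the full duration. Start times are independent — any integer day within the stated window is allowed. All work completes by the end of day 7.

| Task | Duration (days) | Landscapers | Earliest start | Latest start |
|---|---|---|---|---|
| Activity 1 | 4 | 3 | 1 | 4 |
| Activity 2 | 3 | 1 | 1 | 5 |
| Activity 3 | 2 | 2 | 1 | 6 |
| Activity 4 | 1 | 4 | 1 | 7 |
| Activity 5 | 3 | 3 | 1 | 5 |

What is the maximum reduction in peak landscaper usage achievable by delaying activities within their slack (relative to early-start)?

Early-start peak: d1:13  d2:9  d3:7  d4:3  d5:0  d6:0  d7:0 ⇒ 13.
Leveled (Activity 1@1, Activity 2@1, Activity 3@1, Activity 4@7, Activity 5@4): d1:6  d2:6  d3:4  d4:6  d5:3  d6:3  d7:4 ⇒ 6.
Reduction 13 − 6 = 7.

7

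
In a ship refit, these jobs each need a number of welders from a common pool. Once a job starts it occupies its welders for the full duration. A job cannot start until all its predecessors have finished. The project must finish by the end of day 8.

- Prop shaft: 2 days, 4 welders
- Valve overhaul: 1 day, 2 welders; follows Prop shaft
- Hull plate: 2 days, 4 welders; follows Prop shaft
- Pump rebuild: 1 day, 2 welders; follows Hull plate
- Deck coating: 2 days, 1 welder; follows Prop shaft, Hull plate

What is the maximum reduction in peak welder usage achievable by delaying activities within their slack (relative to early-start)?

Early-start peak: d1:4  d2:4  d3:6  d4:4  d5:3  d6:1  d7:0  d8:0 ⇒ 6.
Leveled (Prop shaft@1, Valve overhaul@3, Hull plate@4, Pump rebuild@6, Deck coating@6): d1:4  d2:4  d3:2  d4:4  d5:4  d6:3  d7:1  d8:0 ⇒ 4.
Reduction 6 − 4 = 2.

2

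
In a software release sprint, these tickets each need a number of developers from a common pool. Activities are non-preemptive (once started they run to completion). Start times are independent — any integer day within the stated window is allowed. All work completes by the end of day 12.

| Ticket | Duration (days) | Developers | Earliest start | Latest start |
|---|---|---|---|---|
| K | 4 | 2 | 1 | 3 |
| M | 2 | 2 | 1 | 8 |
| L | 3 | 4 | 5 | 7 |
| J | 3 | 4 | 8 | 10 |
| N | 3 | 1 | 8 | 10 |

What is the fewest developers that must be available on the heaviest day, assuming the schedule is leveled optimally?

5

Schedule K@1, M@1, L@5, J@8, N@8: d1:4  d2:4  d3:2  d4:2  d5:4  d6:4  d7:4  d8:5  d9:5  d10:5  d11:0  d12:0 — peak 5.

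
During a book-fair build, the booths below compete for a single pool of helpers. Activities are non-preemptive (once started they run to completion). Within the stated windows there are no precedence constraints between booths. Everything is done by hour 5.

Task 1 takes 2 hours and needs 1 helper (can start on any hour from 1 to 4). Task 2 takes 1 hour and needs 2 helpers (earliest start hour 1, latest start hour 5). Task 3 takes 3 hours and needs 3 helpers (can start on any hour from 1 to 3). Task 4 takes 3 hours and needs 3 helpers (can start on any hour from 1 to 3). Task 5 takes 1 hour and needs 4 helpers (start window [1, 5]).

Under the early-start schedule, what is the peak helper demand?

13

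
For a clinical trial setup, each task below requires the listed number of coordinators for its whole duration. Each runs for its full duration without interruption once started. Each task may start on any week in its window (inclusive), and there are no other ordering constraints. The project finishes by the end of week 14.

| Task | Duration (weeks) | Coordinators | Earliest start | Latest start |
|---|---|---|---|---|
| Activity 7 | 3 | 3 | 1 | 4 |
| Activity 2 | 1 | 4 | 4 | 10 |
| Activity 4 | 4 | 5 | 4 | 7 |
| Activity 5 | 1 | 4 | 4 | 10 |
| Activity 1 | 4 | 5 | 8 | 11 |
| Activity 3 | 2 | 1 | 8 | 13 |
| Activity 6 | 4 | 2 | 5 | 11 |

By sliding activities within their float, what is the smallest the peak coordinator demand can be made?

Early-start (Activity 7@1, Activity 2@4, Activity 4@4, Activity 5@4, Activity 1@8, Activity 3@8, Activity 6@5) gives peak 13: w1:3  w2:3  w3:3  w4:13  w5:7  w6:7  w7:7  w8:8  w9:6  w10:5  w11:5  w12:0  w13:0  w14:0.
Shift Activity 4→5, Activity 5→9, Activity 1→10, Activity 6→9.
Schedule Activity 7@1, Activity 2@4, Activity 4@5, Activity 5@9, Activity 1@10, Activity 3@8, Activity 6@9: w1:3  w2:3  w3:3  w4:4  w5:5  w6:5  w7:5  w8:6  w9:7  w10:7  w11:7  w12:7  w13:5  w14:0 — peak 7.

7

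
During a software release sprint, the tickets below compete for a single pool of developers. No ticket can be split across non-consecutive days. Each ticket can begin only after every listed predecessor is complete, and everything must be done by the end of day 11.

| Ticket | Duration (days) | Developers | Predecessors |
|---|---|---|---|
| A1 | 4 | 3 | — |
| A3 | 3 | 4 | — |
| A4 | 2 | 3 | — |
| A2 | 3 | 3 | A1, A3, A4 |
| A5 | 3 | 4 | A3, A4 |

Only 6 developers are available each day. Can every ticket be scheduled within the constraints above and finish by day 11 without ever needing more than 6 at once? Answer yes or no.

The minimum achievable peak is 7; 6 < 7, so no feasible schedule stays within the cap.

no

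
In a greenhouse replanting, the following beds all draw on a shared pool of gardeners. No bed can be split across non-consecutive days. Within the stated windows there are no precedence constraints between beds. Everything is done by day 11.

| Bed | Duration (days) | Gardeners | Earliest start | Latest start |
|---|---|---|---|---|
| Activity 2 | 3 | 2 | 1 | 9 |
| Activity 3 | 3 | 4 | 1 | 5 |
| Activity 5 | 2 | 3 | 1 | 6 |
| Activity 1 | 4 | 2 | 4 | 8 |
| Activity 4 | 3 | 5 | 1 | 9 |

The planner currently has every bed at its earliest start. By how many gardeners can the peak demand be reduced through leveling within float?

9

Early-start peak: d1:14  d2:14  d3:11  d4:2  d5:2  d6:2  d7:2  d8:0  d9:0  d10:0  d11:0 ⇒ 14.
Leveled (Activity 2@6, Activity 3@1, Activity 5@4, Activity 1@4, Activity 4@9): d1:4  d2:4  d3:4  d4:5  d5:5  d6:4  d7:4  d8:2  d9:5  d10:5  d11:5 ⇒ 5.
Reduction 14 − 5 = 9.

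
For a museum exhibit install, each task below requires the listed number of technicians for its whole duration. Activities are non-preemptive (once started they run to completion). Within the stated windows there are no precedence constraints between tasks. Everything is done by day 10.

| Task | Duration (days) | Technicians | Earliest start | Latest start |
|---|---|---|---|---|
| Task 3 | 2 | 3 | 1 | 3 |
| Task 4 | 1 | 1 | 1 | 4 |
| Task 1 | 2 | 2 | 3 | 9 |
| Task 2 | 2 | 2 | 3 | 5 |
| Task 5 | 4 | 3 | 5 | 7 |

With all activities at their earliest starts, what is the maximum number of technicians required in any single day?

Early-start schedule: Task 3@1, Task 4@1, Task 1@3, Task 2@3, Task 5@5.
Load per day: day 1: 4, day 2: 3, day 3: 4, day 4: 4, day 5: 3, day 6: 3, day 7: 3, day 8: 3, day 9: 0, day 10: 0.
Peak is 4.

4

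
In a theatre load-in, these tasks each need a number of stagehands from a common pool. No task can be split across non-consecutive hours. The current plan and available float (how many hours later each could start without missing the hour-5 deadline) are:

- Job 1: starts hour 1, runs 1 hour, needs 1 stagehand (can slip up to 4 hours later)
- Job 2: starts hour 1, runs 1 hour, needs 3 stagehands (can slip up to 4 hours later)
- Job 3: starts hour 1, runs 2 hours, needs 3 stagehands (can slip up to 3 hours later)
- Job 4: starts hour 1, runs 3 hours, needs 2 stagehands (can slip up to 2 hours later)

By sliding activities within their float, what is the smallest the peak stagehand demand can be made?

5

Early-start (Job 1@1, Job 2@1, Job 3@1, Job 4@1) gives peak 9: h1:9  h2:5  h3:2  h4:0  h5:0.
Shift Job 3→2, Job 4→2.
Schedule Job 1@1, Job 2@1, Job 3@2, Job 4@2: h1:4  h2:5  h3:5  h4:2  h5:0 — peak 5.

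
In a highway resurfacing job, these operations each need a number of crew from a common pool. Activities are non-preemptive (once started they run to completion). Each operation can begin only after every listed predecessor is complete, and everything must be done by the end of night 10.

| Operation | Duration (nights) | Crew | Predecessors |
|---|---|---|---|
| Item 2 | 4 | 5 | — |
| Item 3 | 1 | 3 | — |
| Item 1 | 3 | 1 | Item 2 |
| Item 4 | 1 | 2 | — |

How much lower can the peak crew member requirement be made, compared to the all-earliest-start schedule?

5

Early-start peak: n1:10  n2:5  n3:5  n4:5  n5:1  n6:1  n7:1  n8:0  n9:0  n10:0 ⇒ 10.
Leveled (Item 2@1, Item 3@5, Item 1@5, Item 4@6): n1:5  n2:5  n3:5  n4:5  n5:4  n6:3  n7:1  n8:0  n9:0  n10:0 ⇒ 5.
Reduction 10 − 5 = 5.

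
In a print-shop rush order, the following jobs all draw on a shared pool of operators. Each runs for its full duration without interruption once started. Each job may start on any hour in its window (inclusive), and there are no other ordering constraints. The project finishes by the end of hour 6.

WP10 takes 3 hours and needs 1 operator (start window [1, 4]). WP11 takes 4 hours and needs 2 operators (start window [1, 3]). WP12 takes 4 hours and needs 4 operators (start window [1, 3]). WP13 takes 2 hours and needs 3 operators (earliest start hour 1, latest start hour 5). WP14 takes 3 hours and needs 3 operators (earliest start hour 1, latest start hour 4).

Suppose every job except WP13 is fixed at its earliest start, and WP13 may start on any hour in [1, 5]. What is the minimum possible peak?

WP13@1: h1:13  h2:13  h3:10  h4:6  h5:0  h6:0 → peak 13
WP13@2: h1:10  h2:13  h3:13  h4:6  h5:0  h6:0 → peak 13
WP13@3: h1:10  h2:10  h3:13  h4:9  h5:0  h6:0 → peak 13
WP13@4: h1:10  h2:10  h3:10  h4:9  h5:3  h6:0 → peak 10
WP13@5: h1:10  h2:10  h3:10  h4:6  h5:3  h6:3 → peak 10
Best is WP13@4, peak 10.

10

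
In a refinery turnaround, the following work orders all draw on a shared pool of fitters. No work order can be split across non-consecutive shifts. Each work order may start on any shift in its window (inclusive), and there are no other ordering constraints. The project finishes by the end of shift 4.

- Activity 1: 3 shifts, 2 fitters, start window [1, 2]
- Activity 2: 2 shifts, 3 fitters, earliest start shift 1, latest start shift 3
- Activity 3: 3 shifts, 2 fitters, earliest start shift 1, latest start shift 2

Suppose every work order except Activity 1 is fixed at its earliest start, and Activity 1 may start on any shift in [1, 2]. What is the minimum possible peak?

7

Activity 1@1: s1:7  s2:7  s3:4  s4:0 → peak 7
Activity 1@2: s1:5  s2:7  s3:4  s4:2 → peak 7
Best is Activity 1@1, peak 7.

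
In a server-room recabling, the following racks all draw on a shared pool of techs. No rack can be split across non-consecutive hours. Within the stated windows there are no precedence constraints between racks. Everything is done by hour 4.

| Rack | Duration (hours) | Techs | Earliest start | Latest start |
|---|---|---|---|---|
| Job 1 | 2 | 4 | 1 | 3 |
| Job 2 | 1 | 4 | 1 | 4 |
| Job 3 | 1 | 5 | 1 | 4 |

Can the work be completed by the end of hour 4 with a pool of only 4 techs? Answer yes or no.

Total tech-hours = 17; over 4 hours the average is 17/4 > 4, so some hour must exceed 4.

no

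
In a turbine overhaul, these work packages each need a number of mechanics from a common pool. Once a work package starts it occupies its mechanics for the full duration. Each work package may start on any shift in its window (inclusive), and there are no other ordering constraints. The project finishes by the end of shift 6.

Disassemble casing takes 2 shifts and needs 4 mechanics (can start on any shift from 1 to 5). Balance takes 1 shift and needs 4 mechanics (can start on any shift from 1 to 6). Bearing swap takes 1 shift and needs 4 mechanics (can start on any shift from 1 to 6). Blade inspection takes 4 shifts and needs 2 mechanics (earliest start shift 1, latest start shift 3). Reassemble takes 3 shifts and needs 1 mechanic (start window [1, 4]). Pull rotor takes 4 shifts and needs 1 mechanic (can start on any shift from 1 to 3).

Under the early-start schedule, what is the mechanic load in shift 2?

At early start, shift 2 has: Disassemble casing, Blade inspection, Reassemble, Pull rotor.
Demand: 4 + 2 + 1 + 1 = 8.

8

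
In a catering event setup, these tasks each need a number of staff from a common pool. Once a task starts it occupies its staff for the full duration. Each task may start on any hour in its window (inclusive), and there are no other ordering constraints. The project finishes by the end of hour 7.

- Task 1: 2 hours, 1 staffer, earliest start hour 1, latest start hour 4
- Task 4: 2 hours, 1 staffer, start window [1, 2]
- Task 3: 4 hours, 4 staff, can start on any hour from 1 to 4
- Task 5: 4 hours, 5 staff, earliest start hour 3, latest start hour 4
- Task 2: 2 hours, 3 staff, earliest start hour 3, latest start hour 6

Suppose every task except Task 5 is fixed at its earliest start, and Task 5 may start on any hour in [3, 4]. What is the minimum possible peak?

Task 5@3: h1:6  h2:6  h3:12  h4:12  h5:5  h6:5  h7:0 → peak 12
Task 5@4: h1:6  h2:6  h3:7  h4:12  h5:5  h6:5  h7:5 → peak 12
Best is Task 5@3, peak 12.

12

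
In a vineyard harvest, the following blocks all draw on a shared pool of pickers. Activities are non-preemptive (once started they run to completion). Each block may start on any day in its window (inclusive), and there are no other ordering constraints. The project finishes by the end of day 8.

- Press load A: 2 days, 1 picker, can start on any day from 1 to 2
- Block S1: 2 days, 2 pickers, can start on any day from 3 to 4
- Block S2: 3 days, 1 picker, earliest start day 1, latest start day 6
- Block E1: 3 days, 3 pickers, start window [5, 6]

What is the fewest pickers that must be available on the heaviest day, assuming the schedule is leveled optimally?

Schedule Press load A@1, Block S1@3, Block S2@1, Block E1@5: d1:2  d2:2  d3:3  d4:2  d5:3  d6:3  d7:3  d8:0 — peak 3.
Total picker-days = 18 over 8 days ⇒ peak ≥ ⌈18/8⌉ = 3, so 3 is optimal.

3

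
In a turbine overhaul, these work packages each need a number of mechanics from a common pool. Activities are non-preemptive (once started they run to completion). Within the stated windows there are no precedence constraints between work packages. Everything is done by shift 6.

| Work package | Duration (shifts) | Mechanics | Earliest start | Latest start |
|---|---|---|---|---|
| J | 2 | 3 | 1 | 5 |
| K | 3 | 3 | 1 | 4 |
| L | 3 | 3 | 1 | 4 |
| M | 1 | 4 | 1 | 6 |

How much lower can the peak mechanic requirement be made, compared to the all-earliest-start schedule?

7

Early-start peak: s1:13  s2:9  s3:6  s4:0  s5:0  s6:0 ⇒ 13.
Leveled (J@1, K@1, L@3, M@6): s1:6  s2:6  s3:6  s4:3  s5:3  s6:4 ⇒ 6.
Reduction 13 − 6 = 7.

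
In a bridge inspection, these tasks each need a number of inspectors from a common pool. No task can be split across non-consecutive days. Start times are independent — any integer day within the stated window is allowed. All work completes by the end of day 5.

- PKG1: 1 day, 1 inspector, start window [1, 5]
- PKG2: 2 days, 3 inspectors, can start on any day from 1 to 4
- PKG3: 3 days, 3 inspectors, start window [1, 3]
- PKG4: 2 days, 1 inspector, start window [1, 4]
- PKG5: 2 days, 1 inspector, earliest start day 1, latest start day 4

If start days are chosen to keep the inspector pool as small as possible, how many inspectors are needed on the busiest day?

Early-start (PKG1@1, PKG2@1, PKG3@1, PKG4@1, PKG5@1) gives peak 9: d1:9  d2:8  d3:3  d4:0  d5:0.
Shift PKG3→3, PKG4→2, PKG5→4.
Schedule PKG1@1, PKG2@1, PKG3@3, PKG4@2, PKG5@4: d1:4  d2:4  d3:4  d4:4  d5:4 — peak 4.
Total inspector-days = 20 over 5 days ⇒ peak ≥ ⌈20/5⌉ = 4, so 4 is optimal.

4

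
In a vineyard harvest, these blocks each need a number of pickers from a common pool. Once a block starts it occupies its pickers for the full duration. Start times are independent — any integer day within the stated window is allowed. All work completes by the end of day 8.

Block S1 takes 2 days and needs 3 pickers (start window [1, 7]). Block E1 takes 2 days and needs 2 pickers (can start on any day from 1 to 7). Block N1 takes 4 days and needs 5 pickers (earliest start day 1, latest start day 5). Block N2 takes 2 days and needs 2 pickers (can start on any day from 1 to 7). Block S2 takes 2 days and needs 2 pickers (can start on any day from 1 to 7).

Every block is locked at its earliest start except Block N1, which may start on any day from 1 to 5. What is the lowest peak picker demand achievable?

9

Block N1@1: d1:14  d2:14  d3:5  d4:5  d5:0  d6:0  d7:0  d8:0 → peak 14
Block N1@2: d1:9  d2:14  d3:5  d4:5  d5:5  d6:0  d7:0  d8:0 → peak 14
Block N1@3: d1:9  d2:9  d3:5  d4:5  d5:5  d6:5  d7:0  d8:0 → peak 9
Block N1@4: d1:9  d2:9  d3:0  d4:5  d5:5  d6:5  d7:5  d8:0 → peak 9
Block N1@5: d1:9  d2:9  d3:0  d4:0  d5:5  d6:5  d7:5  d8:5 → peak 9
Best is Block N1@3, peak 9.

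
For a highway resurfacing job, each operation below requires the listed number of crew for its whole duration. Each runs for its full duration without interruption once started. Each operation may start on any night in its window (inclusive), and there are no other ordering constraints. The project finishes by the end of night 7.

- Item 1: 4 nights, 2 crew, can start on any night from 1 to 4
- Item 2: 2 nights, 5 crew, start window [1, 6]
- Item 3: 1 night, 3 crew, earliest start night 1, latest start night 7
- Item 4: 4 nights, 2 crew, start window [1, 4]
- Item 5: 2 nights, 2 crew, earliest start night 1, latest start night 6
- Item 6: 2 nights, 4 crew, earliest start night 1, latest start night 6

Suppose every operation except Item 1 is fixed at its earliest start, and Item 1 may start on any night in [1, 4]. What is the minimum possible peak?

16

Item 1@1: n1:18  n2:15  n3:4  n4:4  n5:0  n6:0  n7:0 → peak 18
Item 1@2: n1:16  n2:15  n3:4  n4:4  n5:2  n6:0  n7:0 → peak 16
Item 1@3: n1:16  n2:13  n3:4  n4:4  n5:2  n6:2  n7:0 → peak 16
Item 1@4: n1:16  n2:13  n3:2  n4:4  n5:2  n6:2  n7:2 → peak 16
Best is Item 1@2, peak 16.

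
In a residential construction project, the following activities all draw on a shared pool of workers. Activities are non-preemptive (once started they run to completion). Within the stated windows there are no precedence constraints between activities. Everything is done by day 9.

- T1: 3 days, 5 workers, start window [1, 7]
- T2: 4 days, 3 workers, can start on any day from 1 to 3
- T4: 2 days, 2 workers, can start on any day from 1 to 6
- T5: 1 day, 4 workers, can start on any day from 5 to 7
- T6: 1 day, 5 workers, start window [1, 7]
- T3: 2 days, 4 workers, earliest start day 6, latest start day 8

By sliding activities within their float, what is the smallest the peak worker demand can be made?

Early-start (T1@1, T2@1, T4@1, T5@5, T6@1, T3@6) gives peak 15: d1:15  d2:10  d3:8  d4:3  d5:4  d6:4  d7:4  d8:0  d9:0.
Shift T4→4, T6→6, T3→7.
Schedule T1@1, T2@1, T4@4, T5@5, T6@6, T3@7: d1:8  d2:8  d3:8  d4:5  d5:6  d6:5  d7:4  d8:4  d9:0 — peak 8.

8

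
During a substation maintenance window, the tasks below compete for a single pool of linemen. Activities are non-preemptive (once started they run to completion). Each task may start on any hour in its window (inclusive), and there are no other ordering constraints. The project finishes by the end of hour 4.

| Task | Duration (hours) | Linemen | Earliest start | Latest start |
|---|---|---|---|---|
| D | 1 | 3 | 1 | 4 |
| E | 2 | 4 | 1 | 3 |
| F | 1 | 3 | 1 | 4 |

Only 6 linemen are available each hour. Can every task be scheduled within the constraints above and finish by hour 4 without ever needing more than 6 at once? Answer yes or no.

yes

Schedule D@1, E@2, F@4: h1:3  h2:4  h3:4  h4:3 — peak 4 ≤ 6.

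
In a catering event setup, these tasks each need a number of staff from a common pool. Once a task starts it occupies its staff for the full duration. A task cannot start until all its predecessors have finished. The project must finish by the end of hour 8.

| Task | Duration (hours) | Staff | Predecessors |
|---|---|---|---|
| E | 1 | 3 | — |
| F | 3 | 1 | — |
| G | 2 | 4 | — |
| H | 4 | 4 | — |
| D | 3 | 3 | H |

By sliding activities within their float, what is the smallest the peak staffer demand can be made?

Early-start (E@1, F@1, G@1, H@1, D@5) gives peak 12: h1:12  h2:9  h3:5  h4:4  h5:3  h6:3  h7:3  h8:0.
Shift G→6, H→2, D→6.
Schedule E@1, F@1, G@6, H@2, D@6: h1:4  h2:5  h3:5  h4:4  h5:4  h6:7  h7:7  h8:3 — peak 7.

7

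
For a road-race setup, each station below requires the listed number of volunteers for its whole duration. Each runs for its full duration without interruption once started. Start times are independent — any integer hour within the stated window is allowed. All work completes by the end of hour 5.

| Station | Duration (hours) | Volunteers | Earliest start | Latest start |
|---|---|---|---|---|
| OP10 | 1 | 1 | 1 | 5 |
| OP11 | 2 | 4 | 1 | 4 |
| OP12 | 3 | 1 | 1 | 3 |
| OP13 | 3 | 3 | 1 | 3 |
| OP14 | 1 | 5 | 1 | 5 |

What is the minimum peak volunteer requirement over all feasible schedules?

7

Early-start (OP10@1, OP11@1, OP12@1, OP13@1, OP14@1) gives peak 14: h1:14  h2:8  h3:4  h4:0  h5:0.
Shift OP12→3, OP13→2, OP14→5.
Schedule OP10@1, OP11@1, OP12@3, OP13@2, OP14@5: h1:5  h2:7  h3:4  h4:4  h5:6 — peak 7.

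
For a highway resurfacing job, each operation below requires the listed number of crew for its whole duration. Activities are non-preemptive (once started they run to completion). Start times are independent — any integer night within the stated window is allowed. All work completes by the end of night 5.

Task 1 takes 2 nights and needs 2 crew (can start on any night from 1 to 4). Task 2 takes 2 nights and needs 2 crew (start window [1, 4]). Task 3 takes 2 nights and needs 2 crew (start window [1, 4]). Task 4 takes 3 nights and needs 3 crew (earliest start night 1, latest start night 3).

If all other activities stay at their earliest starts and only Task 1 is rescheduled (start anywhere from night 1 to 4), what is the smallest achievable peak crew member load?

7

Task 1@1: n1:9  n2:9  n3:3  n4:0  n5:0 → peak 9
Task 1@2: n1:7  n2:9  n3:5  n4:0  n5:0 → peak 9
Task 1@3: n1:7  n2:7  n3:5  n4:2  n5:0 → peak 7
Task 1@4: n1:7  n2:7  n3:3  n4:2  n5:2 → peak 7
Best is Task 1@3, peak 7.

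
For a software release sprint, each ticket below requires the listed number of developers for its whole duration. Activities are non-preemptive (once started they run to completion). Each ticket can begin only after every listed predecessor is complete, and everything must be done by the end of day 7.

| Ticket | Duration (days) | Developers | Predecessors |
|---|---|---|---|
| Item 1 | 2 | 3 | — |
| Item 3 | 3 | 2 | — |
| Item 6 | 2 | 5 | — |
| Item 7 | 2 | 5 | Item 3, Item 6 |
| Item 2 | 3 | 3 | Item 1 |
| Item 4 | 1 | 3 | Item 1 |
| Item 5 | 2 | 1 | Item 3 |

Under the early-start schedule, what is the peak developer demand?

Early-start schedule: Item 1@1, Item 3@1, Item 6@1, Item 7@4, Item 2@3, Item 4@3, Item 5@4.
Load per day: day 1: 10, day 2: 10, day 3: 8, day 4: 9, day 5: 9, day 6: 0, day 7: 0.
Peak is 10.

10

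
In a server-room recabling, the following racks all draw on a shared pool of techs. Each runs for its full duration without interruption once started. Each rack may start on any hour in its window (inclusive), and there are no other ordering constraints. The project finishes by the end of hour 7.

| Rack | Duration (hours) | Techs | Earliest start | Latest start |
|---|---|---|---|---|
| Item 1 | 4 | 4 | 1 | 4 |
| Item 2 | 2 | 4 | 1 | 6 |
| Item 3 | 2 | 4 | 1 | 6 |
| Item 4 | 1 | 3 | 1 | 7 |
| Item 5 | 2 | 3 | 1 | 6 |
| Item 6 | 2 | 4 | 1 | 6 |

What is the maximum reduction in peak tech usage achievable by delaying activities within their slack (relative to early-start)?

14

Early-start peak: h1:22  h2:19  h3:4  h4:4  h5:0  h6:0  h7:0 ⇒ 22.
Leveled (Item 1@1, Item 2@1, Item 3@3, Item 4@5, Item 5@5, Item 6@6): h1:8  h2:8  h3:8  h4:8  h5:6  h6:7  h7:4 ⇒ 8.
Reduction 22 − 8 = 14.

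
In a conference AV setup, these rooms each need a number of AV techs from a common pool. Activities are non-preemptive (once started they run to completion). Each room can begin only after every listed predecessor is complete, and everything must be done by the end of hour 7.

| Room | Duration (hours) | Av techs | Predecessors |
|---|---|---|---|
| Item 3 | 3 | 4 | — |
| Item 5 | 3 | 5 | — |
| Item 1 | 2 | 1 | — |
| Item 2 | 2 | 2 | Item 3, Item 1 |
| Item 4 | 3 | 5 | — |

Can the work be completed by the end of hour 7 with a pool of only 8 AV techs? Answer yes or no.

The minimum achievable peak is 9; 8 < 9, so no feasible schedule stays within the cap.

no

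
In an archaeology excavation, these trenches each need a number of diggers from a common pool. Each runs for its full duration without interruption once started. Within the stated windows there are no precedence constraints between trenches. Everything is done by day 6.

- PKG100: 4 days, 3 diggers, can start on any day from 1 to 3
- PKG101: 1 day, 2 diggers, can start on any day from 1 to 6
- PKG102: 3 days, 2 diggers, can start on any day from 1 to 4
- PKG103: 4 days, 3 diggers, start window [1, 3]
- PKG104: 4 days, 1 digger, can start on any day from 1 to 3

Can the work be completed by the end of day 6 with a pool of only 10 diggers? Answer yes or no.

yes

Schedule PKG100@1, PKG101@1, PKG102@1, PKG103@2, PKG104@1: d1:8  d2:9  d3:9  d4:7  d5:3  d6:0 — peak 9 ≤ 10.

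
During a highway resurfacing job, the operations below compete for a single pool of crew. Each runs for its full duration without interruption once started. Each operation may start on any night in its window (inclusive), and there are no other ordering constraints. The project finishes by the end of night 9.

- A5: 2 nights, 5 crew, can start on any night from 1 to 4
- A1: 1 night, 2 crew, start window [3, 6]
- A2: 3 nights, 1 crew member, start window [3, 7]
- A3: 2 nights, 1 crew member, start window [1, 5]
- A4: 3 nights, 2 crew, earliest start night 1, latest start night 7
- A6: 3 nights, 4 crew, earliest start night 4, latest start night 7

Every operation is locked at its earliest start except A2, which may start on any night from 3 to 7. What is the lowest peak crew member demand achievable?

A2@3: n1:8  n2:8  n3:5  n4:5  n5:5  n6:4  n7:0  n8:0  n9:0 → peak 8
A2@4: n1:8  n2:8  n3:4  n4:5  n5:5  n6:5  n7:0  n8:0  n9:0 → peak 8
A2@5: n1:8  n2:8  n3:4  n4:4  n5:5  n6:5  n7:1  n8:0  n9:0 → peak 8
A2@6: n1:8  n2:8  n3:4  n4:4  n5:4  n6:5  n7:1  n8:1  n9:0 → peak 8
A2@7: n1:8  n2:8  n3:4  n4:4  n5:4  n6:4  n7:1  n8:1  n9:1 → peak 8
Best is A2@3, peak 8.

8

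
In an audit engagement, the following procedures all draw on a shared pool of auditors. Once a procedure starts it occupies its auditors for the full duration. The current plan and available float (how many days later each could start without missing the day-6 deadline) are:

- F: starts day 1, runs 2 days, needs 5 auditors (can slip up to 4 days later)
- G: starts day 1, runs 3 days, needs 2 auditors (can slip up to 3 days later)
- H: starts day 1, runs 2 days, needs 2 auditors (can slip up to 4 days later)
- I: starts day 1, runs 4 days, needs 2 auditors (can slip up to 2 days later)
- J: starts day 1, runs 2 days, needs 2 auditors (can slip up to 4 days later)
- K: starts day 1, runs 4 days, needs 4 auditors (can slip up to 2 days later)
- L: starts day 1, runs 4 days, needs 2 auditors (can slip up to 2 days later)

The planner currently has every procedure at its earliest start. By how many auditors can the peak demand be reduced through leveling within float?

Early-start peak: d1:19  d2:19  d3:10  d4:8  d5:0  d6:0 ⇒ 19.
Leveled (F@1, G@1, H@1, I@3, J@4, K@3, L@3): d1:9  d2:9  d3:10  d4:10  d5:10  d6:8 ⇒ 10.
Reduction 19 − 10 = 9.

9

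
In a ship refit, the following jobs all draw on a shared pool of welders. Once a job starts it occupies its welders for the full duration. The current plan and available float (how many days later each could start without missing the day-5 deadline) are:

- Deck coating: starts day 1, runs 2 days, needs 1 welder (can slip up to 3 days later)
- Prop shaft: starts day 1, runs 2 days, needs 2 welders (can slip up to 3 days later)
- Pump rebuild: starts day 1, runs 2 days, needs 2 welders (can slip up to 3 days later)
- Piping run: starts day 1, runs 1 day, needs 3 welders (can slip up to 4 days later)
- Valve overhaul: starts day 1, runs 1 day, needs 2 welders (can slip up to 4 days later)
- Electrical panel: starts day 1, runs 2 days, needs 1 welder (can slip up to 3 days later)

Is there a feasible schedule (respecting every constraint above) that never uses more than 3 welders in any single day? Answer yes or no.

no

Total welder-days = 17; over 5 days the average is 17/5 > 3, so some day must exceed 3.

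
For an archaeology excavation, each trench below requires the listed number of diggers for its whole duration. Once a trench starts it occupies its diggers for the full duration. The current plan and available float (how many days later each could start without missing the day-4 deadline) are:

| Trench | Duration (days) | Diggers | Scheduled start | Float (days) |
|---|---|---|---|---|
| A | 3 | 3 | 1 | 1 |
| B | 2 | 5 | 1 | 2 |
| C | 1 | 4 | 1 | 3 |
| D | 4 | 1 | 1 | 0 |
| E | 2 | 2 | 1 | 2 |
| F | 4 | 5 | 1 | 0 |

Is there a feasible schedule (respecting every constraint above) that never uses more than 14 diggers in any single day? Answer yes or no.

yes

Schedule A@1, B@1, C@4, D@1, E@3, F@1: d1:14  d2:14  d3:11  d4:12 — peak 14 ≤ 14.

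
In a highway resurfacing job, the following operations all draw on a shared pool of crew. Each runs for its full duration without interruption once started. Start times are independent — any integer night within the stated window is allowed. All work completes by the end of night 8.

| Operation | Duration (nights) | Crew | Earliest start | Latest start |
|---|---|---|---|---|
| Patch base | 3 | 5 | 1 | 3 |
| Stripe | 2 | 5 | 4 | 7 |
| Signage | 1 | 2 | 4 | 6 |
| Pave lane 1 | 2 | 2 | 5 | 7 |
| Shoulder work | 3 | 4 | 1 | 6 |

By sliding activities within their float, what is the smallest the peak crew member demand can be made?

Early-start (Patch base@1, Stripe@4, Signage@4, Pave lane 1@5, Shoulder work@1) gives peak 9: n1:9  n2:9  n3:9  n4:7  n5:7  n6:2  n7:0  n8:0.
Shift Signage→6, Pave lane 1→7, Shoulder work→6.
Schedule Patch base@1, Stripe@4, Signage@6, Pave lane 1@7, Shoulder work@6: n1:5  n2:5  n3:5  n4:5  n5:5  n6:6  n7:6  n8:6 — peak 6.
Total crew member-nights = 43 over 8 nights ⇒ peak ≥ ⌈43/8⌉ = 6, so 6 is optimal.

6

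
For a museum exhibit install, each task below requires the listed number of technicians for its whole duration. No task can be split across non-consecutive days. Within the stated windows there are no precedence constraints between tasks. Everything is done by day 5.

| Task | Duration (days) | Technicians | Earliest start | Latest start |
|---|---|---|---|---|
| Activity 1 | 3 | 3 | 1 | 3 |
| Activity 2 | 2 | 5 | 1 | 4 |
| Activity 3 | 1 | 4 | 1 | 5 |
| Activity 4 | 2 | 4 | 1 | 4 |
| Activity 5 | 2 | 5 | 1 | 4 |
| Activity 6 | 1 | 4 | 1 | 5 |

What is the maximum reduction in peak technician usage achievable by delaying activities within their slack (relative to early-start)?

Early-start peak: d1:25  d2:17  d3:3  d4:0  d5:0 ⇒ 25.
Leveled (Activity 1@1, Activity 2@1, Activity 3@3, Activity 4@3, Activity 5@4, Activity 6@5): d1:8  d2:8  d3:11  d4:9  d5:9 ⇒ 11.
Reduction 25 − 11 = 14.

14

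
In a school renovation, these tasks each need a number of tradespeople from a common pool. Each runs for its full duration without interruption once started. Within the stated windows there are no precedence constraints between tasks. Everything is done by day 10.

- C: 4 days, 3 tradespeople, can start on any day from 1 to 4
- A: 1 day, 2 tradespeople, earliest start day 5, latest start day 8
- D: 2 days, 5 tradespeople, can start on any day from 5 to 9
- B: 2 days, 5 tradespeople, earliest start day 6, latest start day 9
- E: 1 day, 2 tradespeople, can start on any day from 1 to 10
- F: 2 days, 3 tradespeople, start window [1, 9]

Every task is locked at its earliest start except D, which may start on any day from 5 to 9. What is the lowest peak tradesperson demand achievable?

8

D@5: d1:8  d2:6  d3:3  d4:3  d5:7  d6:10  d7:5  d8:0  d9:0  d10:0 → peak 10
D@6: d1:8  d2:6  d3:3  d4:3  d5:2  d6:10  d7:10  d8:0  d9:0  d10:0 → peak 10
D@7: d1:8  d2:6  d3:3  d4:3  d5:2  d6:5  d7:10  d8:5  d9:0  d10:0 → peak 10
D@8: d1:8  d2:6  d3:3  d4:3  d5:2  d6:5  d7:5  d8:5  d9:5  d10:0 → peak 8
D@9: d1:8  d2:6  d3:3  d4:3  d5:2  d6:5  d7:5  d8:0  d9:5  d10:5 → peak 8
Best is D@8, peak 8.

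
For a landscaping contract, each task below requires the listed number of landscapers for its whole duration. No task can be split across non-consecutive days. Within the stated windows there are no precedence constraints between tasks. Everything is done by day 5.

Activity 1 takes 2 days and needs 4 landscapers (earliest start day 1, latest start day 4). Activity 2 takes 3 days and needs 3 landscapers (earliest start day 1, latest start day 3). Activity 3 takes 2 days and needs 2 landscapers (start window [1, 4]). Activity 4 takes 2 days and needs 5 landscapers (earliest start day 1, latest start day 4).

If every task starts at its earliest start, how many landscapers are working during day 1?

At early start, day 1 has: Activity 1, Activity 2, Activity 3, Activity 4.
Demand: 4 + 3 + 2 + 5 = 14.

14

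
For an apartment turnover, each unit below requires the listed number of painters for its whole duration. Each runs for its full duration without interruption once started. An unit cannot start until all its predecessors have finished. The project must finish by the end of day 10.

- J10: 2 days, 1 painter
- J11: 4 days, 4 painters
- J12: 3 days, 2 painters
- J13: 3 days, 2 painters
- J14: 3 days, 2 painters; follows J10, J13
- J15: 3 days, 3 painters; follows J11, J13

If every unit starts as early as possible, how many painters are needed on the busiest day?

9

Early-start schedule: J10@1, J11@1, J12@1, J13@1, J14@4, J15@5.
Load per day: day 1: 9, day 2: 9, day 3: 8, day 4: 6, day 5: 5, day 6: 5, day 7: 3, day 8: 0, day 9: 0, day 10: 0.
Peak is 9.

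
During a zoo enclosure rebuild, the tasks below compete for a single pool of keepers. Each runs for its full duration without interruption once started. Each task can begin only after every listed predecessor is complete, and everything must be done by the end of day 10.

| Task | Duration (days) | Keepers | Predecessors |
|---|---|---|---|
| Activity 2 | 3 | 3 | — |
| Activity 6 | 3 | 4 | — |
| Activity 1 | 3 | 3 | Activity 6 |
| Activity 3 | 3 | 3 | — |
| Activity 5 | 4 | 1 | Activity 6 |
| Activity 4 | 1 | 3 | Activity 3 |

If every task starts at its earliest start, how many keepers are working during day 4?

7

At early start, day 4 has: Activity 1, Activity 5, Activity 4.
Demand: 3 + 1 + 3 = 7.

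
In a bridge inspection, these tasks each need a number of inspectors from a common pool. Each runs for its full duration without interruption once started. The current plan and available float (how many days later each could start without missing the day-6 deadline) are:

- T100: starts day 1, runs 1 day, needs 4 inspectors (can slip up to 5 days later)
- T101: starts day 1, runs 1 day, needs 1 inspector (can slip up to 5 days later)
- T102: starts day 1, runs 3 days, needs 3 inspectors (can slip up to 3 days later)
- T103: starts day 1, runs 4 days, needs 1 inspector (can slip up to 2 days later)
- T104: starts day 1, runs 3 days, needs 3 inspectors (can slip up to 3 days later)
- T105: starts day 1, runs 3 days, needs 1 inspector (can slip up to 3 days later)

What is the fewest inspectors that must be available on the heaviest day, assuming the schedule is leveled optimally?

7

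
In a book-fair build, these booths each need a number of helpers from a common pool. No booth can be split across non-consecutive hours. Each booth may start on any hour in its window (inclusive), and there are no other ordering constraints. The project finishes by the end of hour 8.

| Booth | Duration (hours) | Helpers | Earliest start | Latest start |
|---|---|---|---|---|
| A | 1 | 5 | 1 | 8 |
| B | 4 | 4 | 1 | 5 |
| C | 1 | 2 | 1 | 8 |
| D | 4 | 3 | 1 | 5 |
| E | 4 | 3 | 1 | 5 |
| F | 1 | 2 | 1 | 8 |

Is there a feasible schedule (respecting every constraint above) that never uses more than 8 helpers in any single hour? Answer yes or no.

yes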